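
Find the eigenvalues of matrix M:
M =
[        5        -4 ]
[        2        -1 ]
λ = 1, 3

Solve det(M - λI) = 0. For a 2×2 matrix the characteristic equation is λ² - (trace)λ + det = 0.
trace(M) = a + d = 5 - 1 = 4.
det(M) = a*d - b*c = (5)*(-1) - (-4)*(2) = -5 + 8 = 3.
Characteristic equation: λ² - (4)λ + (3) = 0.
Discriminant = (4)² - 4*(3) = 16 - 12 = 4.
λ = (4 ± √4) / 2 = (4 ± 2) / 2 = 1, 3.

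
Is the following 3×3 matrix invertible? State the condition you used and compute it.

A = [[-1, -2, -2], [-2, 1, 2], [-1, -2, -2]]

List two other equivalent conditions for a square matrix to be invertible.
No, not invertible; det(A) = 0 (two rows are equal, so the rows are linearly dependent). Equivalent conditions (failing for this A): rank(A) < 3; Ax = 0 has non-trivial solutions; 0 is an eigenvalue; the columns are linearly dependent.

To check invertibility, compute det(A).
In this matrix, row 0 and the last row are identical, so one row is a scalar multiple of another and the rows are linearly dependent.
A matrix with linearly dependent rows has det = 0 and is not invertible.
Equivalent failed conditions:
- rank(A) < 3.
- Ax = 0 has non-trivial solutions.
- 0 is an eigenvalue.
- The columns are linearly dependent.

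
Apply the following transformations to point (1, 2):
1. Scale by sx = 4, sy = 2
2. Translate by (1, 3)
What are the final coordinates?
(5, 7)

Step 1: Scale (1, 2) by (sx, sy) = (4, 2) → (4, 4)
Step 2: Translate by (1, 3) → (5, 7)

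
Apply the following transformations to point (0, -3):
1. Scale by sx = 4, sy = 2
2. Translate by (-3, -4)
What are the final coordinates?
(-3, -10)

Step 1: Scale (0, -3) by (sx, sy) = (4, 2) → (0, -6)
Step 2: Translate by (-3, -4) → (-3, -10)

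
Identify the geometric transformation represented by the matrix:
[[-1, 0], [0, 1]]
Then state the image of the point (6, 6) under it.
reflection across the y-axis; image of (6, 6) is (-6, 6)

This is a symmetric orthogonal matrix with determinant -1, which characterizes a reflection in ℝ².
The matrix [[-1, 0], [0, 1]] represents: reflection across the y-axis.
Applying it to (6, 6): [-1·6 + 0·6, 0·6 + 1·6] = (-6, 6).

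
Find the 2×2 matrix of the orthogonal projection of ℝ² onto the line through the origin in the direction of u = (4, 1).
[[16/17, 4/17], [4/17, 1/17]]

The orthogonal projection onto the line spanned by a nonzero vector u = (a, b) has matrix P = (u uᵀ) / (uᵀ u) = (1/(a² + b²)) · [[a², ab], [ab, b²]].
Here u = (4, 1), so a² + b² = 16 + 1 = 17.
P = (1/17) · [[16, 4], [4, 1]] = [[16/17, 4/17], [4/17, 1/17]].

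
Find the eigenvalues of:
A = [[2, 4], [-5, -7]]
λ = -3, -2

Solve det(A - λI) = 0. For a 2×2 matrix this is λ² - (trace)λ + det = 0.
trace(A) = 2 - 7 = -5.
det(A) = (2)*(-7) - (4)*(-5) = -14 + 20 = 6.
Characteristic equation: λ² - (-5)λ + (6) = 0.
Discriminant: (-5)² - 4*(6) = 25 - 24 = 1.
Roots: λ = (-5 ± √1) / 2 = -3, -2.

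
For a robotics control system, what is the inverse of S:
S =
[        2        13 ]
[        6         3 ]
det(S) = -72
S⁻¹ =
[    -1/24     13/72 ]
[     1/12     -1/36 ]

For a 2×2 matrix S = [[a, b], [c, d]] with det(S) ≠ 0, S⁻¹ = (1/det(S)) * [[d, -b], [-c, a]].
det(S) = (2)*(3) - (13)*(6) = 6 - 78 = -72.
S⁻¹ = (1/-72) * [[3, -13], [-6, 2]].
Dividing each entry by -72 and reducing:
S⁻¹ =
[    -1/24     13/72 ]
[     1/12     -1/36 ]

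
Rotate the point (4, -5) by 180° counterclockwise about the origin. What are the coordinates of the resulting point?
(-4, 5)

Rotation matrix R(θ) = [[cos θ, -sin θ], [sin θ, cos θ]]; for θ = 180°:
R = [[-1, 0], [0, -1]]
Result: R × [4, -5]ᵀ = [-1·4 + (0)·-5, 0·4 + (-1)·-5]ᵀ = (-4, 5)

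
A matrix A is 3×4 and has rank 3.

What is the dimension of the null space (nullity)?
1

The rank-nullity theorem for an m×n matrix states:
rank(A) + nullity(A) = n (the number of columns).
Here n = 4 and rank(A) = 3, so nullity(A) = 4 - 3 = 1.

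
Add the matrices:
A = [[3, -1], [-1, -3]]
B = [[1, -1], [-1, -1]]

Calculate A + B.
[[4, -2], [-2, -4]]

Add corresponding elements:
(3)+(1)=4
(-1)+(-1)=-2
(-1)+(-1)=-2
(-3)+(-1)=-4
A + B = [[4, -2], [-2, -4]]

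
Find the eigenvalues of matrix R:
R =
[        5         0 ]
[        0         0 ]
λ = 0, 5

Solve det(R - λI) = 0. For a 2×2 matrix the characteristic equation is λ² - (trace)λ + det = 0.
trace(R) = a + d = 5 + 0 = 5.
det(R) = a*d - b*c = (5)*(0) - (0)*(0) = 0 - 0 = 0.
Characteristic equation: λ² - (5)λ + (0) = 0.
Discriminant = (5)² - 4*(0) = 25 - 0 = 25.
λ = (5 ± √25) / 2 = (5 ± 5) / 2 = 0, 5.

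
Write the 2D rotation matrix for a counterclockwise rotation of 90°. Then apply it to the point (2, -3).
R = [[0, -1], [1, 0]]; R·(2, -3) = (3, 2)

Rotation matrix formula: R(θ) = [[cos θ, -sin θ], [sin θ, cos θ]]
For θ = 90°:
cos(90°) = 0
sin(90°) = 1
R = [[0, -1], [1, 0]]
Apply to (2, -3): [0·2 + (-1)·-3, 1·2 + 0·-3] = (3, 2)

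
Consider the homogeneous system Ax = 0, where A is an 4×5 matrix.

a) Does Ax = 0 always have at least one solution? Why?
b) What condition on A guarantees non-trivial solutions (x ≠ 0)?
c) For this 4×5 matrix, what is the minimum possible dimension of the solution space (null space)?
a) Yes, x = 0 is always a solution. b) When A has linearly dependent columns (rank < n). c) Minimum nullity = 1.

a) x = 0 satisfies A·0 = 0, so the zero vector is always a solution.
b) Non-trivial solutions exist iff the columns of A are linearly dependent, equivalently rank(A) < n (the number of columns).
c) By rank-nullity, rank(A) + nullity(A) = n = 5. Since A has only 4 rows, rank(A) ≤ 4, so nullity(A) ≥ 5 - 4 = 1.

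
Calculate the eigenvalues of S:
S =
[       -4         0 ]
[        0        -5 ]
λ = -5, -4

Solve det(S - λI) = 0. For a 2×2 matrix the characteristic equation is λ² - (trace)λ + det = 0.
trace(S) = a + d = -4 - 5 = -9.
det(S) = a*d - b*c = (-4)*(-5) - (0)*(0) = 20 - 0 = 20.
Characteristic equation: λ² - (-9)λ + (20) = 0.
Discriminant = (-9)² - 4*(20) = 81 - 80 = 1.
λ = (-9 ± √1) / 2 = (-9 ± 1) / 2 = -5, -4.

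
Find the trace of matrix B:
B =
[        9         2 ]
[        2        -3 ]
tr(B) = 9 - 3 = 6

The trace of a square matrix is the sum of its diagonal entries.
Diagonal entries of B: B[0][0] = 9, B[1][1] = -3.
tr(B) = 9 - 3 = 6.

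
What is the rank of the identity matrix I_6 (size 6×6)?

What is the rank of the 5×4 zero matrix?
rank(I_6) = 6, rank(0) = 0

The identity I_6 has 6 columns that are the standard basis vectors e_1, …, e_6. These are linearly independent, so all 6 columns are pivots and rank(I_6) = 6.
The 5×4 zero matrix has every entry zero, so every row is the zero row and there are no pivots; rank(0) = 0.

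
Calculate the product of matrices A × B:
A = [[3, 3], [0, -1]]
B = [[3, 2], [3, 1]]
[[18, 9], [-3, -1]]

Matrix multiplication:
C[0][0] = 3×3 + 3×3 = 18
C[0][1] = 3×2 + 3×1 = 9
C[1][0] = 0×3 + -1×3 = -3
C[1][1] = 0×2 + -1×1 = -1
Result: [[18, 9], [-3, -1]]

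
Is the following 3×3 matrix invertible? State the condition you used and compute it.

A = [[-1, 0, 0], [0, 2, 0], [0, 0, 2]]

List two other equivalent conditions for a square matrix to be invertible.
Yes, invertible; det(A) = -4 ≠ 0. Equivalent conditions: rank(A) = 3; Ax = 0 has only the trivial solution; 0 is not an eigenvalue; the columns of A are linearly independent.

To check invertibility, compute det(A).
The given matrix is triangular, so det(A) equals the product of its diagonal entries = -4 ≠ 0.
Since det(A) ≠ 0, A is invertible.
Equivalent conditions for a square matrix A to be invertible:
- rank(A) = 3 (full rank).
- The homogeneous system Ax = 0 has only the trivial solution x = 0.
- 0 is not an eigenvalue of A.
- The columns (equivalently rows) of A are linearly independent.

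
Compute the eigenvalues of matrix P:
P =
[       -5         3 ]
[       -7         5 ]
λ = -2, 2

Solve det(P - λI) = 0. For a 2×2 matrix the characteristic equation is λ² - (trace)λ + det = 0.
trace(P) = a + d = -5 + 5 = 0.
det(P) = a*d - b*c = (-5)*(5) - (3)*(-7) = -25 + 21 = -4.
Characteristic equation: λ² - (0)λ + (-4) = 0.
Discriminant = (0)² - 4*(-4) = 0 + 16 = 16.
λ = (0 ± √16) / 2 = (0 ± 4) / 2 = -2, 2.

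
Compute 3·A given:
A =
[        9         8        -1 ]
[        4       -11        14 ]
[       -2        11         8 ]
3A =
[       27        24        -3 ]
[       12       -33        42 ]
[       -6        33        24 ]

Scalar multiplication is elementwise: (3A)[i][j] = 3 * A[i][j].
  (3A)[0][0] = 3 * (9) = 27
  (3A)[0][1] = 3 * (8) = 24
  (3A)[0][2] = 3 * (-1) = -3
  (3A)[1][0] = 3 * (4) = 12
  (3A)[1][1] = 3 * (-11) = -33
  (3A)[1][2] = 3 * (14) = 42
  (3A)[2][0] = 3 * (-2) = -6
  (3A)[2][1] = 3 * (11) = 33
  (3A)[2][2] = 3 * (8) = 24
3A =
[       27        24        -3 ]
[       12       -33        42 ]
[       -6        33        24 ]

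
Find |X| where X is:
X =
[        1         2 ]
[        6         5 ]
det(X) = -7

For a 2×2 matrix [[a, b], [c, d]], det = a*d - b*c.
det(X) = (1)*(5) - (2)*(6) = 5 - 12 = -7.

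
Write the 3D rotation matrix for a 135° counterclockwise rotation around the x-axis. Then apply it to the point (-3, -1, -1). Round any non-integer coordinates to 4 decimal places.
R = [[1, 0, 0], [0, -√2/2, -√2/2], [0, √2/2, -√2/2]]; R·(-3, -1, -1) = (-3.0000, 1.4142, 0.0000)

Rotation matrix for 135° around x-axis:
cos(135°) = -√2/2, sin(135°) = √2/2
R = [[1, 0, 0], [0, -√2/2, -√2/2], [0, √2/2, -√2/2]]
Apply to (-3, -1, -1): R·[-3, -1, -1]ᵀ = (-3.0000, 1.4142, 0.0000)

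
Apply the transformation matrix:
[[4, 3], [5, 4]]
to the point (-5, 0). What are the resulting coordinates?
(-20, -25)

Matrix multiplication:
[[4, 3], [5, 4]] × [-5, 0]ᵀ
= [4×-5 + 3×0, 5×-5 + 4×0]ᵀ
= [-20.0000, -25.0000]ᵀ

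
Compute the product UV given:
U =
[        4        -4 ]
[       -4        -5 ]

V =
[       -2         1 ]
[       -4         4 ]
UV =
[        8       -12 ]
[       28       -24 ]

Matrix multiplication: (UV)[i][j] = sum over k of U[i][k] * V[k][j].
  (UV)[0][0] = (4)*(-2) + (-4)*(-4) = 8
  (UV)[0][1] = (4)*(1) + (-4)*(4) = -12
  (UV)[1][0] = (-4)*(-2) + (-5)*(-4) = 28
  (UV)[1][1] = (-4)*(1) + (-5)*(4) = -24
UV =
[        8       -12 ]
[       28       -24 ]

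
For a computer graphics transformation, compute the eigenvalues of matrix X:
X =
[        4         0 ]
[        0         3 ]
λ = 3, 4

Solve det(X - λI) = 0. For a 2×2 matrix the characteristic equation is λ² - (trace)λ + det = 0.
trace(X) = a + d = 4 + 3 = 7.
det(X) = a*d - b*c = (4)*(3) - (0)*(0) = 12 - 0 = 12.
Characteristic equation: λ² - (7)λ + (12) = 0.
Discriminant = (7)² - 4*(12) = 49 - 48 = 1.
λ = (7 ± √1) / 2 = (7 ± 1) / 2 = 3, 4.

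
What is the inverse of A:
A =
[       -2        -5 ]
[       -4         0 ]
det(A) = -20
A⁻¹ =
[        0      -1/4 ]
[     -1/5      1/10 ]

For a 2×2 matrix A = [[a, b], [c, d]] with det(A) ≠ 0, A⁻¹ = (1/det(A)) * [[d, -b], [-c, a]].
det(A) = (-2)*(0) - (-5)*(-4) = 0 - 20 = -20.
A⁻¹ = (1/-20) * [[0, 5], [4, -2]].
Dividing each entry by -20 and reducing:
A⁻¹ =
[        0      -1/4 ]
[     -1/5      1/10 ]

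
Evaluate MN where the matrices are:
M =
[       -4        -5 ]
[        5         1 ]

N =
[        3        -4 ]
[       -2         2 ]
MN =
[       -2         6 ]
[       13       -18 ]

Matrix multiplication: (MN)[i][j] = sum over k of M[i][k] * N[k][j].
  (MN)[0][0] = (-4)*(3) + (-5)*(-2) = -2
  (MN)[0][1] = (-4)*(-4) + (-5)*(2) = 6
  (MN)[1][0] = (5)*(3) + (1)*(-2) = 13
  (MN)[1][1] = (5)*(-4) + (1)*(2) = -18
MN =
[       -2         6 ]
[       13       -18 ]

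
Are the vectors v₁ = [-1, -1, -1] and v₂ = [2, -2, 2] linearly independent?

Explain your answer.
Yes, linearly independent

Two vectors are linearly dependent iff one is a scalar multiple of the other.
No single scalar k satisfies v₂ = k·v₁ (the ratios of corresponding entries disagree), so v₁ and v₂ are linearly independent.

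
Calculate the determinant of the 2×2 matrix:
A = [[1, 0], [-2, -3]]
-3

For A = [[a, b], [c, d]], det(A) = a*d - b*c.
det(A) = (1)*(-3) - (0)*(-2) = -3 - 0 = -3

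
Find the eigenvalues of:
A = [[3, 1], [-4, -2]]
λ = -1, 2

Solve det(A - λI) = 0. For a 2×2 matrix this is λ² - (trace)λ + det = 0.
trace(A) = 3 - 2 = 1.
det(A) = (3)*(-2) - (1)*(-4) = -6 + 4 = -2.
Characteristic equation: λ² - (1)λ + (-2) = 0.
Discriminant: (1)² - 4*(-2) = 1 + 8 = 9.
Roots: λ = (1 ± √9) / 2 = -1, 2.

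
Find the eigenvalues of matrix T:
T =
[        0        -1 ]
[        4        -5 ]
λ = -4, -1

Solve det(T - λI) = 0. For a 2×2 matrix the characteristic equation is λ² - (trace)λ + det = 0.
trace(T) = a + d = 0 - 5 = -5.
det(T) = a*d - b*c = (0)*(-5) - (-1)*(4) = 0 + 4 = 4.
Characteristic equation: λ² - (-5)λ + (4) = 0.
Discriminant = (-5)² - 4*(4) = 25 - 16 = 9.
λ = (-5 ± √9) / 2 = (-5 ± 3) / 2 = -4, -1.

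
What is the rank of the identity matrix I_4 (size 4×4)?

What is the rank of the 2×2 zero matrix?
rank(I_4) = 4, rank(0) = 0

The identity I_4 has 4 columns that are the standard basis vectors e_1, …, e_4. These are linearly independent, so all 4 columns are pivots and rank(I_4) = 4.
The 2×2 zero matrix has every entry zero, so every row is the zero row and there are no pivots; rank(0) = 0.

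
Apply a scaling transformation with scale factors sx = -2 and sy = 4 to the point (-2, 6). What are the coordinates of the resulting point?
(4, 24)

Scaling matrix:
[[-2, 0], [0, 4]]
Result: (-2 × -2, 6 × 4) = (4, 24)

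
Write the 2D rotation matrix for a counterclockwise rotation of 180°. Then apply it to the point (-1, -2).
R = [[-1, 0], [0, -1]]; R·(-1, -2) = (1, 2)

Rotation matrix formula: R(θ) = [[cos θ, -sin θ], [sin θ, cos θ]]
For θ = 180°:
cos(180°) = -1
sin(180°) = 0
R = [[-1, 0], [0, -1]]
Apply to (-1, -2): [-1·-1 + (0)·-2, 0·-1 + -1·-2] = (1, 2)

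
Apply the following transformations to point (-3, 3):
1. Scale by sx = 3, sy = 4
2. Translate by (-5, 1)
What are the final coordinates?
(-14, 13)

Step 1: Scale (-3, 3) by (sx, sy) = (3, 4) → (-9, 12)
Step 2: Translate by (-5, 1) → (-14, 13)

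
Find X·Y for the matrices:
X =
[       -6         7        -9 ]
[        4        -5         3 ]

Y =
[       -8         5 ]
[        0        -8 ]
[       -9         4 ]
XY =
[      129      -122 ]
[      -59        72 ]

Matrix multiplication: (XY)[i][j] = sum over k of X[i][k] * Y[k][j].
  (XY)[0][0] = (-6)*(-8) + (7)*(0) + (-9)*(-9) = 129
  (XY)[0][1] = (-6)*(5) + (7)*(-8) + (-9)*(4) = -122
  (XY)[1][0] = (4)*(-8) + (-5)*(0) + (3)*(-9) = -59
  (XY)[1][1] = (4)*(5) + (-5)*(-8) + (3)*(4) = 72
XY =
[      129      -122 ]
[      -59        72 ]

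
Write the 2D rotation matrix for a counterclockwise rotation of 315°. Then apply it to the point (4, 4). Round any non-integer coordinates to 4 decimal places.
R = [[√2/2, √2/2], [-√2/2, √2/2]]; R·(4, 4) = (5.6569, 0.0000)

Rotation matrix formula: R(θ) = [[cos θ, -sin θ], [sin θ, cos θ]]
For θ = 315°:
cos(315°) = √2/2
sin(315°) = -√2/2
R = [[√2/2, √2/2], [-√2/2, √2/2]]
Apply to (4, 4): [√2/2·4 + (√2/2)·4, -√2/2·4 + √2/2·4] = (5.6569, 0.0000)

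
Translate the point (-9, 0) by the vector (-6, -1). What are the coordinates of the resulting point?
(-15, -1)

Translation by (-6, -1):
x' = -9 + -6 = -15
y' = 0 + -1 = -1
Homogeneous matrix: [[1, 0, -6], [0, 1, -1], [0, 0, 1]]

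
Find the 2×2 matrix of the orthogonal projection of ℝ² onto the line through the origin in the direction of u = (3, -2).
[[9/13, -6/13], [-6/13, 4/13]]

The orthogonal projection onto the line spanned by a nonzero vector u = (a, b) has matrix P = (u uᵀ) / (uᵀ u) = (1/(a² + b²)) · [[a², ab], [ab, b²]].
Here u = (3, -2), so a² + b² = 9 + 4 = 13.
P = (1/13) · [[9, -6], [-6, 4]] = [[9/13, -6/13], [-6/13, 4/13]].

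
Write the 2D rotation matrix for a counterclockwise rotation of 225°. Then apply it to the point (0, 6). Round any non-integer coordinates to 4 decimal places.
R = [[-√2/2, √2/2], [-√2/2, -√2/2]]; R·(0, 6) = (4.2426, -4.2426)

Rotation matrix formula: R(θ) = [[cos θ, -sin θ], [sin θ, cos θ]]
For θ = 225°:
cos(225°) = -√2/2
sin(225°) = -√2/2
R = [[-√2/2, √2/2], [-√2/2, -√2/2]]
Apply to (0, 6): [-√2/2·0 + (√2/2)·6, -√2/2·0 + -√2/2·6] = (4.2426, -4.2426)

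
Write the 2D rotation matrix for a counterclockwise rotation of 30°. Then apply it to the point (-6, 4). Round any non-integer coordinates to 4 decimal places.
R = [[√3/2, -1/2], [1/2, √3/2]]; R·(-6, 4) = (-7.1962, 0.4641)

Rotation matrix formula: R(θ) = [[cos θ, -sin θ], [sin θ, cos θ]]
For θ = 30°:
cos(30°) = √3/2
sin(30°) = 1/2
R = [[√3/2, -1/2], [1/2, √3/2]]
Apply to (-6, 4): [√3/2·-6 + (-1/2)·4, 1/2·-6 + √3/2·4] = (-7.1962, 0.4641)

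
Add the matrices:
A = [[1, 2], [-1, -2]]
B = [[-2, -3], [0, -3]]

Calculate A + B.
[[-1, -1], [-1, -5]]

Add corresponding elements:
(1)+(-2)=-1
(2)+(-3)=-1
(-1)+(0)=-1
(-2)+(-3)=-5
A + B = [[-1, -1], [-1, -5]]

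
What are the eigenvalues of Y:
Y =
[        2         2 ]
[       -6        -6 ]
λ = -4, 0

Solve det(Y - λI) = 0. For a 2×2 matrix the characteristic equation is λ² - (trace)λ + det = 0.
trace(Y) = a + d = 2 - 6 = -4.
det(Y) = a*d - b*c = (2)*(-6) - (2)*(-6) = -12 + 12 = 0.
Characteristic equation: λ² - (-4)λ + (0) = 0.
Discriminant = (-4)² - 4*(0) = 16 - 0 = 16.
λ = (-4 ± √16) / 2 = (-4 ± 4) / 2 = -4, 0.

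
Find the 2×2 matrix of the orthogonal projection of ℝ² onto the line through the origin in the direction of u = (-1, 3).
[[1/10, -3/10], [-3/10, 9/10]]

The orthogonal projection onto the line spanned by a nonzero vector u = (a, b) has matrix P = (u uᵀ) / (uᵀ u) = (1/(a² + b²)) · [[a², ab], [ab, b²]].
Here u = (-1, 3), so a² + b² = 1 + 9 = 10.
P = (1/10) · [[1, -3], [-3, 9]] = [[1/10, -3/10], [-3/10, 9/10]].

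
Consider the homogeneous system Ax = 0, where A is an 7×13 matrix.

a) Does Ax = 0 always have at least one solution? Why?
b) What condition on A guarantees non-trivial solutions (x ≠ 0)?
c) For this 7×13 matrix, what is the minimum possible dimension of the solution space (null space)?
a) Yes, x = 0 is always a solution. b) When A has linearly dependent columns (rank < n). c) Minimum nullity = 6.

a) x = 0 satisfies A·0 = 0, so the zero vector is always a solution.
b) Non-trivial solutions exist iff the columns of A are linearly dependent, equivalently rank(A) < n (the number of columns).
c) By rank-nullity, rank(A) + nullity(A) = n = 13. Since A has only 7 rows, rank(A) ≤ 7, so nullity(A) ≥ 13 - 7 = 6.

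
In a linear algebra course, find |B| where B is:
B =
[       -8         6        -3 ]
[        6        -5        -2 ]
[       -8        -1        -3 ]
det(B) = 238

Expand along row 0 (cofactor expansion): det(B) = a*(e*i - f*h) - b*(d*i - f*g) + c*(d*h - e*g), where the 3×3 is [[a, b, c], [d, e, f], [g, h, i]].
Minor M_00 = (-5)*(-3) - (-2)*(-1) = 15 - 2 = 13.
Minor M_01 = (6)*(-3) - (-2)*(-8) = -18 - 16 = -34.
Minor M_02 = (6)*(-1) - (-5)*(-8) = -6 - 40 = -46.
det(B) = (-8)*(13) - (6)*(-34) + (-3)*(-46) = -104 + 204 + 138 = 238.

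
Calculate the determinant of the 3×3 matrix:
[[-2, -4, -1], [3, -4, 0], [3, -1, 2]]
31

Expansion along first row:
det = -2·det([[-4,0],[-1,2]]) - -4·det([[3,0],[3,2]]) + -1·det([[3,-4],[3,-1]])
    = -2·(-4·2 - 0·-1) - -4·(3·2 - 0·3) + -1·(3·-1 - -4·3)
    = -2·-8 - -4·6 + -1·9
    = 16 + 24 + -9 = 31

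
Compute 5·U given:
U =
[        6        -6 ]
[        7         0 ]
5U =
[       30       -30 ]
[       35         0 ]

Scalar multiplication is elementwise: (5U)[i][j] = 5 * U[i][j].
  (5U)[0][0] = 5 * (6) = 30
  (5U)[0][1] = 5 * (-6) = -30
  (5U)[1][0] = 5 * (7) = 35
  (5U)[1][1] = 5 * (0) = 0
5U =
[       30       -30 ]
[       35         0 ]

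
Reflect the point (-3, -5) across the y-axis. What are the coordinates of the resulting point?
(3, -5)

Reflection across y-axis: (-3, -5) → (3, -5)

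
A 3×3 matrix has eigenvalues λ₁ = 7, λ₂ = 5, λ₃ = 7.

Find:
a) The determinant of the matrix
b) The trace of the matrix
det = 245, trace = 19

Two standard eigenvalue identities:
- det(A) equals the product of the eigenvalues (counted with multiplicity).
- trace(A) equals the sum of the eigenvalues.
det(A) = (7)*(5)*(7) = 245.
trace(A) = 7 + 5 + 7 = 19.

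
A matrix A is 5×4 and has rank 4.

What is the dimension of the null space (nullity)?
0

The rank-nullity theorem for an m×n matrix states:
rank(A) + nullity(A) = n (the number of columns).
Here n = 4 and rank(A) = 4, so nullity(A) = 4 - 4 = 0.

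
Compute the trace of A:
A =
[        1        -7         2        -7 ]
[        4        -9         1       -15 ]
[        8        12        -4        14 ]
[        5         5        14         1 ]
tr(A) = 1 - 9 - 4 + 1 = -11

The trace of a square matrix is the sum of its diagonal entries.
Diagonal entries of A: A[0][0] = 1, A[1][1] = -9, A[2][2] = -4, A[3][3] = 1.
tr(A) = 1 - 9 - 4 + 1 = -11.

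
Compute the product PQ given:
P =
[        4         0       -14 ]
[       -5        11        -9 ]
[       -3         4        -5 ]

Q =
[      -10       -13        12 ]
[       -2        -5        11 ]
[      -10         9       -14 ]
PQ =
[      100      -178       244 ]
[      118       -71       187 ]
[       72       -26        78 ]

Matrix multiplication: (PQ)[i][j] = sum over k of P[i][k] * Q[k][j].
  (PQ)[0][0] = (4)*(-10) + (0)*(-2) + (-14)*(-10) = 100
  (PQ)[0][1] = (4)*(-13) + (0)*(-5) + (-14)*(9) = -178
  (PQ)[0][2] = (4)*(12) + (0)*(11) + (-14)*(-14) = 244
  (PQ)[1][0] = (-5)*(-10) + (11)*(-2) + (-9)*(-10) = 118
  (PQ)[1][1] = (-5)*(-13) + (11)*(-5) + (-9)*(9) = -71
  (PQ)[1][2] = (-5)*(12) + (11)*(11) + (-9)*(-14) = 187
  (PQ)[2][0] = (-3)*(-10) + (4)*(-2) + (-5)*(-10) = 72
  (PQ)[2][1] = (-3)*(-13) + (4)*(-5) + (-5)*(9) = -26
  (PQ)[2][2] = (-3)*(12) + (4)*(11) + (-5)*(-14) = 78
PQ =
[      100      -178       244 ]
[      118       -71       187 ]
[       72       -26        78 ]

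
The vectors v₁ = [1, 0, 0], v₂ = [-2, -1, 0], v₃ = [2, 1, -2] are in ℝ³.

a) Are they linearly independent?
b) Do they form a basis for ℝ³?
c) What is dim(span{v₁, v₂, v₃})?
Yes independent, yes basis, dim = 3

Stack v₁, v₂, v₃ as rows of a 3×3 matrix.
[[1, 0, 0]; [-2, -1, 0]; [2, 1, -2]] is already lower triangular with nonzero diagonal entries (1, -1, -2), so its determinant is the product of the diagonal entries, det = (1)·(-1)·(-2) = 2 ≠ 0, and the rows are linearly independent.
Three linearly independent vectors in ℝ³ form a basis for ℝ³, so dim(span{v₁,v₂,v₃}) = 3.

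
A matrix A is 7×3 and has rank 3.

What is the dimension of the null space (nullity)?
0

The rank-nullity theorem for an m×n matrix states:
rank(A) + nullity(A) = n (the number of columns).
Here n = 3 and rank(A) = 3, so nullity(A) = 3 - 3 = 0.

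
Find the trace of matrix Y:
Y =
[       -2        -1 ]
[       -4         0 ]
tr(Y) = -2 + 0 = -2

The trace of a square matrix is the sum of its diagonal entries.
Diagonal entries of Y: Y[0][0] = -2, Y[1][1] = 0.
tr(Y) = -2 + 0 = -2.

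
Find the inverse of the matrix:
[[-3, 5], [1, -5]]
[[-1/2, -1/2], [-1/10, -3/10]]

For [[a,b],[c,d]], inverse = (1/det)·[[d,-b],[-c,a]]
det = -3·-5 - 5·1 = 10
Inverse = (1/10)·[[-5, -5], [-1, -3]]
        = [[-1/2, -1/2], [-1/10, -3/10]]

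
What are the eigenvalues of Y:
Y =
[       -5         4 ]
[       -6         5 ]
λ = -1, 1

Solve det(Y - λI) = 0. For a 2×2 matrix the characteristic equation is λ² - (trace)λ + det = 0.
trace(Y) = a + d = -5 + 5 = 0.
det(Y) = a*d - b*c = (-5)*(5) - (4)*(-6) = -25 + 24 = -1.
Characteristic equation: λ² - (0)λ + (-1) = 0.
Discriminant = (0)² - 4*(-1) = 0 + 4 = 4.
λ = (0 ± √4) / 2 = (0 ± 2) / 2 = -1, 1.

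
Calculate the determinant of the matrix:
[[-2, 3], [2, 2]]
-10

For a 2×2 matrix [[a, b], [c, d]], det = ad - bc
det = (-2)(2) - (3)(2) = -4 - 6 = -10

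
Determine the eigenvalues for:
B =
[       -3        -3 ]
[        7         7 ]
λ = 0, 4

Solve det(B - λI) = 0. For a 2×2 matrix the characteristic equation is λ² - (trace)λ + det = 0.
trace(B) = a + d = -3 + 7 = 4.
det(B) = a*d - b*c = (-3)*(7) - (-3)*(7) = -21 + 21 = 0.
Characteristic equation: λ² - (4)λ + (0) = 0.
Discriminant = (4)² - 4*(0) = 16 - 0 = 16.
λ = (4 ± √16) / 2 = (4 ± 4) / 2 = 0, 4.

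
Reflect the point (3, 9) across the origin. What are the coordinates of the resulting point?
(-3, -9)

Reflection across origin: (3, 9) → (-3, -9)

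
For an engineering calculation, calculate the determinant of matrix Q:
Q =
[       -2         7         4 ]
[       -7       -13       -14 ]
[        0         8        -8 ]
det(Q) = -1048

Expand along row 0 (cofactor expansion): det(Q) = a*(e*i - f*h) - b*(d*i - f*g) + c*(d*h - e*g), where the 3×3 is [[a, b, c], [d, e, f], [g, h, i]].
Minor M_00 = (-13)*(-8) - (-14)*(8) = 104 + 112 = 216.
Minor M_01 = (-7)*(-8) - (-14)*(0) = 56 - 0 = 56.
Minor M_02 = (-7)*(8) - (-13)*(0) = -56 - 0 = -56.
det(Q) = (-2)*(216) - (7)*(56) + (4)*(-56) = -432 - 392 - 224 = -1048.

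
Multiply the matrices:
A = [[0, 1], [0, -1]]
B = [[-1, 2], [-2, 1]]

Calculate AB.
[[-2, 1], [2, -1]]

Each entry (i,j) of AB = sum over k of A[i][k]*B[k][j].
(AB)[0][0] = (0)*(-1) + (1)*(-2) = -2
(AB)[0][1] = (0)*(2) + (1)*(1) = 1
(AB)[1][0] = (0)*(-1) + (-1)*(-2) = 2
(AB)[1][1] = (0)*(2) + (-1)*(1) = -1
AB = [[-2, 1], [2, -1]]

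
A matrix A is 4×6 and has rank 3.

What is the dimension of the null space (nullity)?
3

The rank-nullity theorem for an m×n matrix states:
rank(A) + nullity(A) = n (the number of columns).
Here n = 6 and rank(A) = 3, so nullity(A) = 6 - 3 = 3.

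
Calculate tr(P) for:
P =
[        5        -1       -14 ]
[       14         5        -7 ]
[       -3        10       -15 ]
tr(P) = 5 + 5 - 15 = -5

The trace of a square matrix is the sum of its diagonal entries.
Diagonal entries of P: P[0][0] = 5, P[1][1] = 5, P[2][2] = -15.
tr(P) = 5 + 5 - 15 = -5.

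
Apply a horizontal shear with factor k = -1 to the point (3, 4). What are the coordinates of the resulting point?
(-1, 4)

Shear matrix for horizontal shear with factor k = -1:
[[1, -1], [0, 1]]
Result: (3, 4) → (-1, 4)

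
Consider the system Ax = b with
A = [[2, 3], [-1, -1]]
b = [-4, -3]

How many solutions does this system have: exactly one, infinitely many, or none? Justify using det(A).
Exactly one solution

Compute det(A) = (2)*(-1) - (3)*(-1) = 1.
Because det(A) ≠ 0, A is invertible and Ax = b has a unique solution for every b (here x = A⁻¹ b).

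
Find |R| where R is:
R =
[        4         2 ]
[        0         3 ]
det(R) = 12

For a 2×2 matrix [[a, b], [c, d]], det = a*d - b*c.
det(R) = (4)*(3) - (2)*(0) = 12 - 0 = 12.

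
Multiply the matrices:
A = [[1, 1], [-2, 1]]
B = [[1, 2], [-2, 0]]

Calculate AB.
[[-1, 2], [-4, -4]]

Each entry (i,j) of AB = sum over k of A[i][k]*B[k][j].
(AB)[0][0] = (1)*(1) + (1)*(-2) = -1
(AB)[0][1] = (1)*(2) + (1)*(0) = 2
(AB)[1][0] = (-2)*(1) + (1)*(-2) = -4
(AB)[1][1] = (-2)*(2) + (1)*(0) = -4
AB = [[-1, 2], [-4, -4]]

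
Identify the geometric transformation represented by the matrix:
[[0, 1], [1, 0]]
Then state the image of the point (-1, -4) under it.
reflection across the line y = x; image of (-1, -4) is (-4, -1)

This is a symmetric orthogonal matrix with determinant -1, which characterizes a reflection in ℝ².
The matrix [[0, 1], [1, 0]] represents: reflection across the line y = x.
Applying it to (-1, -4): [0·-1 + 1·-4, 1·-1 + 0·-4] = (-4, -1).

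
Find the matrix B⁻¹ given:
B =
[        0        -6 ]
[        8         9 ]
det(B) = 48
B⁻¹ =
[     3/16       1/8 ]
[     -1/6         0 ]

For a 2×2 matrix B = [[a, b], [c, d]] with det(B) ≠ 0, B⁻¹ = (1/det(B)) * [[d, -b], [-c, a]].
det(B) = (0)*(9) - (-6)*(8) = 0 + 48 = 48.
B⁻¹ = (1/48) * [[9, 6], [-8, 0]].
Dividing each entry by 48 and reducing:
B⁻¹ =
[     3/16       1/8 ]
[     -1/6         0 ]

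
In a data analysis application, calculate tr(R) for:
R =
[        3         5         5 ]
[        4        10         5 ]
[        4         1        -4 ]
tr(R) = 3 + 10 - 4 = 9

The trace of a square matrix is the sum of its diagonal entries.
Diagonal entries of R: R[0][0] = 3, R[1][1] = 10, R[2][2] = -4.
tr(R) = 3 + 10 - 4 = 9.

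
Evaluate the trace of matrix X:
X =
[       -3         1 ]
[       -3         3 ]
tr(X) = -3 + 3 = 0

The trace of a square matrix is the sum of its diagonal entries.
Diagonal entries of X: X[0][0] = -3, X[1][1] = 3.
tr(X) = -3 + 3 = 0.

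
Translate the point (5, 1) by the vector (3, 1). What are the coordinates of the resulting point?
(8, 2)

Translation by (3, 1):
x' = 5 + 3 = 8
y' = 1 + 1 = 2
Homogeneous matrix: [[1, 0, 3], [0, 1, 1], [0, 0, 1]]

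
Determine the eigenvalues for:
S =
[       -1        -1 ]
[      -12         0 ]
λ = -4, 3

Solve det(S - λI) = 0. For a 2×2 matrix the characteristic equation is λ² - (trace)λ + det = 0.
trace(S) = a + d = -1 + 0 = -1.
det(S) = a*d - b*c = (-1)*(0) - (-1)*(-12) = 0 - 12 = -12.
Characteristic equation: λ² - (-1)λ + (-12) = 0.
Discriminant = (-1)² - 4*(-12) = 1 + 48 = 49.
λ = (-1 ± √49) / 2 = (-1 ± 7) / 2 = -4, 3.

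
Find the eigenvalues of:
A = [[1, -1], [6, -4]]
λ = -2, -1

Solve det(A - λI) = 0. For a 2×2 matrix this is λ² - (trace)λ + det = 0.
trace(A) = 1 - 4 = -3.
det(A) = (1)*(-4) - (-1)*(6) = -4 + 6 = 2.
Characteristic equation: λ² - (-3)λ + (2) = 0.
Discriminant: (-3)² - 4*(2) = 9 - 8 = 1.
Roots: λ = (-3 ± √1) / 2 = -2, -1.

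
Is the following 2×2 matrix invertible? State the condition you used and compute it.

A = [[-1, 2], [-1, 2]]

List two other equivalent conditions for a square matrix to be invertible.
No, not invertible; det(A) = 0 (two rows are equal, so the rows are linearly dependent). Equivalent conditions (failing for this A): rank(A) < 2; Ax = 0 has non-trivial solutions; 0 is an eigenvalue; the columns are linearly dependent.

To check invertibility, compute det(A).
In this matrix, row 0 and the last row are identical, so one row is a scalar multiple of another and the rows are linearly dependent.
A matrix with linearly dependent rows has det = 0 and is not invertible.
Equivalent failed conditions:
- rank(A) < 2.
- Ax = 0 has non-trivial solutions.
- 0 is an eigenvalue.
- The columns are linearly dependent.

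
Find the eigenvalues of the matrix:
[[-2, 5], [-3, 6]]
λ = 1 and λ = 3

Characteristic equation: det(A - λI) = 0
λ² - (trace)λ + (det) = 0
λ² - (4)λ + (3) = 0
λ² - 4λ + 3 = 0
Solving: λ = 1, 3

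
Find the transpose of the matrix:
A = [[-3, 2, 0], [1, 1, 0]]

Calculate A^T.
[[-3, 1], [2, 1], [0, 0]]

The transpose sends entry (i,j) to (j,i); rows become columns.
Row 0 of A: [-3, 2, 0] -> column 0 of A^T.
Row 1 of A: [1, 1, 0] -> column 1 of A^T.
A^T = [[-3, 1], [2, 1], [0, 0]]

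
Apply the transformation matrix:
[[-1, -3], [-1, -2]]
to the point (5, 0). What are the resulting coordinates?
(-5, -5)

Matrix multiplication:
[[-1, -3], [-1, -2]] × [5, 0]ᵀ
= [-1×5 + -3×0, -1×5 + -2×0]ᵀ
= [-5.0000, -5.0000]ᵀ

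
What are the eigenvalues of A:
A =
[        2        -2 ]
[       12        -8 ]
λ = -4, -2

Solve det(A - λI) = 0. For a 2×2 matrix the characteristic equation is λ² - (trace)λ + det = 0.
trace(A) = a + d = 2 - 8 = -6.
det(A) = a*d - b*c = (2)*(-8) - (-2)*(12) = -16 + 24 = 8.
Characteristic equation: λ² - (-6)λ + (8) = 0.
Discriminant = (-6)² - 4*(8) = 36 - 32 = 4.
λ = (-6 ± √4) / 2 = (-6 ± 2) / 2 = -4, -2.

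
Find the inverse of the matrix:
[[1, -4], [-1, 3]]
[[-3, -4], [-1, -1]]

For [[a,b],[c,d]], inverse = (1/det)·[[d,-b],[-c,a]]
det = 1·3 - -4·-1 = -1
Inverse = (1/-1)·[[3, 4], [1, 1]]
        = [[-3, -4], [-1, -1]]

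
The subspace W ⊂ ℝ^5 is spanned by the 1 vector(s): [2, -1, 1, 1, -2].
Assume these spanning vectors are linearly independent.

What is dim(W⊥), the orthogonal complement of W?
dim(W⊥) = 4

For any subspace W of ℝ^n, dim(W) + dim(W⊥) = n (the whole-space dimension).
Here the given 1 vectors are linearly independent, so dim(W) = 1.
Thus dim(W⊥) = n - dim(W) = 5 - 1 = 4.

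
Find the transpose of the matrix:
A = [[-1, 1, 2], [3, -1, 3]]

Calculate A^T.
[[-1, 3], [1, -1], [2, 3]]

The transpose sends entry (i,j) to (j,i); rows become columns.
Row 0 of A: [-1, 1, 2] -> column 0 of A^T.
Row 1 of A: [3, -1, 3] -> column 1 of A^T.
A^T = [[-1, 3], [1, -1], [2, 3]]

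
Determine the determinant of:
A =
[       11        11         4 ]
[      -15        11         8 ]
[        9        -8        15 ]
det(A) = 5870

Expand along row 0 (cofactor expansion): det(A) = a*(e*i - f*h) - b*(d*i - f*g) + c*(d*h - e*g), where the 3×3 is [[a, b, c], [d, e, f], [g, h, i]].
Minor M_00 = (11)*(15) - (8)*(-8) = 165 + 64 = 229.
Minor M_01 = (-15)*(15) - (8)*(9) = -225 - 72 = -297.
Minor M_02 = (-15)*(-8) - (11)*(9) = 120 - 99 = 21.
det(A) = (11)*(229) - (11)*(-297) + (4)*(21) = 2519 + 3267 + 84 = 5870.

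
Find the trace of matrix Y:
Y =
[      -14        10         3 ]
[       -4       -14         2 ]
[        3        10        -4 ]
tr(Y) = -14 - 14 - 4 = -32

The trace of a square matrix is the sum of its diagonal entries.
Diagonal entries of Y: Y[0][0] = -14, Y[1][1] = -14, Y[2][2] = -4.
tr(Y) = -14 - 14 - 4 = -32.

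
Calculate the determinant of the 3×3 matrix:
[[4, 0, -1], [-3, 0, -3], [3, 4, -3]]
60

Expansion along first row:
det = 4·det([[0,-3],[4,-3]]) - 0·det([[-3,-3],[3,-3]]) + -1·det([[-3,0],[3,4]])
    = 4·(0·-3 - -3·4) - 0·(-3·-3 - -3·3) + -1·(-3·4 - 0·3)
    = 4·12 - 0·18 + -1·-12
    = 48 + 0 + 12 = 60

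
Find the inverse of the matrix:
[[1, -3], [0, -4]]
[[1, -3/4], [0, -1/4]]

For [[a,b],[c,d]], inverse = (1/det)·[[d,-b],[-c,a]]
det = 1·-4 - -3·0 = -4
Inverse = (1/-4)·[[-4, 3], [0, 1]]
        = [[1, -3/4], [0, -1/4]]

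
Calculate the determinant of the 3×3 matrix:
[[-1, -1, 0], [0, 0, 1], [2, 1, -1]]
-1

Expansion along first row:
det = -1·det([[0,1],[1,-1]]) - -1·det([[0,1],[2,-1]]) + 0·det([[0,0],[2,1]])
    = -1·(0·-1 - 1·1) - -1·(0·-1 - 1·2) + 0·(0·1 - 0·2)
    = -1·-1 - -1·-2 + 0·0
    = 1 + -2 + 0 = -1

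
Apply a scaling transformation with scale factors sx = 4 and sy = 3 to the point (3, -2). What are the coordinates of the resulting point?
(12, -6)

Scaling matrix:
[[4, 0], [0, 3]]
Result: (3 × 4, -2 × 3) = (12, -6)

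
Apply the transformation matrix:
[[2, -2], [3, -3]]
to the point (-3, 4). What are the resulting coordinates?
(-14, -21)

Matrix multiplication:
[[2, -2], [3, -3]] × [-3, 4]ᵀ
= [2×-3 + -2×4, 3×-3 + -3×4]ᵀ
= [-14.0000, -21.0000]ᵀ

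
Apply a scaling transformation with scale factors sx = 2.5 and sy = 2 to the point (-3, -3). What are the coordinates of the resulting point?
(-7.5, -6)

Scaling matrix:
[[2.50, 0], [0, 2]]
Result: (-3 × 2.5, -3 × 2) = (-7.5, -6)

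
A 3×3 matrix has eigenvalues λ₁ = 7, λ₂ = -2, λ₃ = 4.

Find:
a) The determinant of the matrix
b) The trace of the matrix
det = -56, trace = 9

Two standard eigenvalue identities:
- det(A) equals the product of the eigenvalues (counted with multiplicity).
- trace(A) equals the sum of the eigenvalues.
det(A) = (7)*(-2)*(4) = -56.
trace(A) = 7 - 2 + 4 = 9.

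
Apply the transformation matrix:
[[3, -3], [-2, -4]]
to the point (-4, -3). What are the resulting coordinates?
(-3, 20)

Matrix multiplication:
[[3, -3], [-2, -4]] × [-4, -3]ᵀ
= [3×-4 + -3×-3, -2×-4 + -4×-3]ᵀ
= [-3.0000, 20.0000]ᵀ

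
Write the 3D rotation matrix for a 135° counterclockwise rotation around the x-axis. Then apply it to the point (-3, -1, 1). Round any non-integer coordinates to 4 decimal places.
R = [[1, 0, 0], [0, -√2/2, -√2/2], [0, √2/2, -√2/2]]; R·(-3, -1, 1) = (-3.0000, 0.0000, -1.4142)

Rotation matrix for 135° around x-axis:
cos(135°) = -√2/2, sin(135°) = √2/2
R = [[1, 0, 0], [0, -√2/2, -√2/2], [0, √2/2, -√2/2]]
Apply to (-3, -1, 1): R·[-3, -1, 1]ᵀ = (-3.0000, 0.0000, -1.4142)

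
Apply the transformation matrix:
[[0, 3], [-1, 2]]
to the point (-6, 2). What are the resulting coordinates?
(6, 10)

Matrix multiplication:
[[0, 3], [-1, 2]] × [-6, 2]ᵀ
= [0×-6 + 3×2, -1×-6 + 2×2]ᵀ
= [6.0000, 10.0000]ᵀ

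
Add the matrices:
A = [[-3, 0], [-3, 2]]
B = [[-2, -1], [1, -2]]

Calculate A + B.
[[-5, -1], [-2, 0]]

Add corresponding elements:
(-3)+(-2)=-5
(0)+(-1)=-1
(-3)+(1)=-2
(2)+(-2)=0
A + B = [[-5, -1], [-2, 0]]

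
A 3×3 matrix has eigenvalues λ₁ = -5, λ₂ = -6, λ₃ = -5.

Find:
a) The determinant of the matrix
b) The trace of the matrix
det = -150, trace = -16

Two standard eigenvalue identities:
- det(A) equals the product of the eigenvalues (counted with multiplicity).
- trace(A) equals the sum of the eigenvalues.
det(A) = (-5)*(-6)*(-5) = -150.
trace(A) = -5 - 6 - 5 = -16.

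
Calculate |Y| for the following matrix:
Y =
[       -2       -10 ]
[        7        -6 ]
det(Y) = 82

For a 2×2 matrix [[a, b], [c, d]], det = a*d - b*c.
det(Y) = (-2)*(-6) - (-10)*(7) = 12 + 70 = 82.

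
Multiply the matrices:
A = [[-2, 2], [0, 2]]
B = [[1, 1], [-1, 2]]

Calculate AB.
[[-4, 2], [-2, 4]]

Each entry (i,j) of AB = sum over k of A[i][k]*B[k][j].
(AB)[0][0] = (-2)*(1) + (2)*(-1) = -4
(AB)[0][1] = (-2)*(1) + (2)*(2) = 2
(AB)[1][0] = (0)*(1) + (2)*(-1) = -2
(AB)[1][1] = (0)*(1) + (2)*(2) = 4
AB = [[-4, 2], [-2, 4]]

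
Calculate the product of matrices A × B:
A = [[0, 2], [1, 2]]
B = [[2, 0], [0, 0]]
[[0, 0], [2, 0]]

Matrix multiplication:
C[0][0] = 0×2 + 2×0 = 0
C[0][1] = 0×0 + 2×0 = 0
C[1][0] = 1×2 + 2×0 = 2
C[1][1] = 1×0 + 2×0 = 0
Result: [[0, 0], [2, 0]]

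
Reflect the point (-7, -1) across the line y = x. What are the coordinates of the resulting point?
(-1, -7)

Reflection across line y = x: (-7, -1) → (-1, -7)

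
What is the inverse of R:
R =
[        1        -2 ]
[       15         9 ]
det(R) = 39
R⁻¹ =
[     3/13      2/39 ]
[    -5/13      1/39 ]

For a 2×2 matrix R = [[a, b], [c, d]] with det(R) ≠ 0, R⁻¹ = (1/det(R)) * [[d, -b], [-c, a]].
det(R) = (1)*(9) - (-2)*(15) = 9 + 30 = 39.
R⁻¹ = (1/39) * [[9, 2], [-15, 1]].
Dividing each entry by 39 and reducing:
R⁻¹ =
[     3/13      2/39 ]
[    -5/13      1/39 ]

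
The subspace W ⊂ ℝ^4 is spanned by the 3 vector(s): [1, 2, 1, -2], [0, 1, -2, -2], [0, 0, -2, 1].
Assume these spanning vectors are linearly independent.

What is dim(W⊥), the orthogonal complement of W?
dim(W⊥) = 1

For any subspace W of ℝ^n, dim(W) + dim(W⊥) = n (the whole-space dimension).
Here the given 3 vectors are linearly independent, so dim(W) = 3.
Thus dim(W⊥) = n - dim(W) = 4 - 3 = 1.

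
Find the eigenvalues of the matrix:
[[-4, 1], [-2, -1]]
λ = -3 and λ = -2

Characteristic equation: det(A - λI) = 0
λ² - (trace)λ + (det) = 0
λ² - (-5)λ + (6) = 0
λ² + 5λ + 6 = 0
Solving: λ = -3, -2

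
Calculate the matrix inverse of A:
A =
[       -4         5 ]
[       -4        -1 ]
det(A) = 24
A⁻¹ =
[    -1/24     -5/24 ]
[      1/6      -1/6 ]

For a 2×2 matrix A = [[a, b], [c, d]] with det(A) ≠ 0, A⁻¹ = (1/det(A)) * [[d, -b], [-c, a]].
det(A) = (-4)*(-1) - (5)*(-4) = 4 + 20 = 24.
A⁻¹ = (1/24) * [[-1, -5], [4, -4]].
Dividing each entry by 24 and reducing:
A⁻¹ =
[    -1/24     -5/24 ]
[      1/6      -1/6 ]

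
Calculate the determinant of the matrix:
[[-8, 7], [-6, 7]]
-14

For a 2×2 matrix [[a, b], [c, d]], det = ad - bc
det = (-8)(7) - (7)(-6) = -56 - -42 = -14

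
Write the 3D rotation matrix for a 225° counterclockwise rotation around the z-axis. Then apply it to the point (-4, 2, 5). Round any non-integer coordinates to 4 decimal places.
R = [[-√2/2, √2/2, 0], [-√2/2, -√2/2, 0], [0, 0, 1]]; R·(-4, 2, 5) = (4.2426, 1.4142, 5.0000)

Rotation matrix for 225° around z-axis:
cos(225°) = -√2/2, sin(225°) = -√2/2
R = [[-√2/2, √2/2, 0], [-√2/2, -√2/2, 0], [0, 0, 1]]
Apply to (-4, 2, 5): R·[-4, 2, 5]ᵀ = (4.2426, 1.4142, 5.0000)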